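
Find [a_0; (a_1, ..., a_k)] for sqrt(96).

[9; (1, 3, 1, 18)]

Write x_i = (sqrt(96) + m_i)/d_i with (m_0, d_0) = (0, 1). a_0 = floor(sqrt(96)) = 9, since 9^2 = 81 <= 96 < 100 = 10^2.
Iterate m_{i+1} = d_i*a_i - m_i, d_{i+1} = (96 - m_{i+1}^2)/d_i, a_{i+1} = floor((a_0 + m_{i+1})/d_{i+1}):
  m_1 = 1*9 - 0 = 9, d_1 = (96 - 9^2)/1 = 15/1 = 15, a_1 = floor((9 + 9)/15) = 1.
  m_2 = 15*1 - 9 = 6, d_2 = (96 - 6^2)/15 = 60/15 = 4, a_2 = floor((9 + 6)/4) = 3.
  m_3 = 4*3 - 6 = 6, d_3 = (96 - 6^2)/4 = 60/4 = 15, a_3 = floor((9 + 6)/15) = 1.
  m_4 = 15*1 - 6 = 9, d_4 = (96 - 9^2)/15 = 15/15 = 1, a_4 = floor((9 + 9)/1) = 18.
  m_5 = 1*18 - 9 = 9, d_5 = (96 - 9^2)/1 = 15/1 = 15: (m_5, d_5) = (m_1, d_1) = (9, 15), so from here the quotients repeat a_1, ..., a_4; the period length is 4.
Hence the expansion of sqrt(96) is a_0 = 9 followed by the repeating block 1, 3, 1, 18 (period 4).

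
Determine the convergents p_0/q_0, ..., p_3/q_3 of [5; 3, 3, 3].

5/1, 16/3, 53/10, 175/33

Using the convergent recurrence p_i = a_i*p_{i-1} + p_{i-2}, q_i = a_i*q_{i-1} + q_{i-2} with p_{-2}=0, p_{-1}=1, q_{-2}=1, q_{-1}=0:
  i=0: a_0=5, p_0 = 5*1 + 0 = 5, q_0 = 5*0 + 1 = 1.
  i=1: a_1=3, p_1 = 3*5 + 1 = 16, q_1 = 3*1 + 0 = 3.
  i=2: a_2=3, p_2 = 3*16 + 5 = 53, q_2 = 3*3 + 1 = 10.
  i=3: a_3=3, p_3 = 3*53 + 16 = 175, q_3 = 3*10 + 3 = 33.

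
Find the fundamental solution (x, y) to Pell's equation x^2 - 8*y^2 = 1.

(x, y) = (3, 1)

First expand sqrt(8) as a continued fraction. With x_i = (sqrt(8) + m_i)/d_i and (m_0, d_0) = (0, 1): a_0 = floor(sqrt(8)) = 2, since 2^2 = 4 <= 8 < 9 = 3^2.
Iterate m_{i+1} = d_i*a_i - m_i, d_{i+1} = (8 - m_{i+1}^2)/d_i, a_{i+1} = floor((a_0 + m_{i+1})/d_{i+1}):
  m_1 = 1*2 - 0 = 2, d_1 = (8 - 2^2)/1 = 4/1 = 4, a_1 = floor((2 + 2)/4) = 1.
  m_2 = 4*1 - 2 = 2, d_2 = (8 - 2^2)/4 = 4/4 = 1, a_2 = floor((2 + 2)/1) = 4.
  m_3 = 1*4 - 2 = 2, d_3 = (8 - 2^2)/1 = 4/1 = 4: (m_3, d_3) = (m_1, d_1) = (2, 4), so from here the quotients repeat a_1, a_2; the period length is 2.
So sqrt(8) = [2; (1, 4)] with period length k = 2.
k is even, so the fundamental solution of x^2 - 8y^2 = 1 is (p_{k-1}, q_{k-1}) = (p_1, q_1); compute convergents through index 1.
Convergents (p_i = a_i*p_{i-1} + p_{i-2}, q_i = a_i*q_{i-1} + q_{i-2} with p_{-2}=0, p_{-1}=1, q_{-2}=1, q_{-1}=0):
  i=0: a_0=2, p_0 = 2*1 + 0 = 2, q_0 = 2*0 + 1 = 1.
  i=1: a_1=1, p_1 = 1*2 + 1 = 3, q_1 = 1*1 + 0 = 1.
Check: 3^2 - 8*1^2 = 9 - 8 = 1, so (x, y) = (3, 1) solves the equation, and by the theorem it is the least positive solution.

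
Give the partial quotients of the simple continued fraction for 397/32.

Run the Euclidean algorithm on 397 and 32; the successive quotients are the partial quotients a_0, a_1, ... (each step inverts the fractional part left over by the previous one):
  397 = 12*32 + 13, so a_0 = 12.
  32 = 2*13 + 6, so a_1 = 2.
  13 = 2*6 + 1, so a_2 = 2.
  6 = 6*1 + 0, so a_3 = 6.
The remainder reaches 0 after 4 divisions, so the expansion has 4 partial quotients, read off in order.

[12; 2, 2, 6]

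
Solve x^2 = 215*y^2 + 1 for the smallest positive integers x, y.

First expand sqrt(215) as a continued fraction. With x_i = (sqrt(215) + m_i)/d_i and (m_0, d_0) = (0, 1): a_0 = floor(sqrt(215)) = 14, since 14^2 = 196 <= 215 < 225 = 15^2.
Iterate m_{i+1} = d_i*a_i - m_i, d_{i+1} = (215 - m_{i+1}^2)/d_i, a_{i+1} = floor((a_0 + m_{i+1})/d_{i+1}):
  m_1 = 1*14 - 0 = 14, d_1 = (215 - 14^2)/1 = 19/1 = 19, a_1 = floor((14 + 14)/19) = 1.
  m_2 = 19*1 - 14 = 5, d_2 = (215 - 5^2)/19 = 190/19 = 10, a_2 = floor((14 + 5)/10) = 1.
  m_3 = 10*1 - 5 = 5, d_3 = (215 - 5^2)/10 = 190/10 = 19, a_3 = floor((14 + 5)/19) = 1.
  m_4 = 19*1 - 5 = 14, d_4 = (215 - 14^2)/19 = 19/19 = 1, a_4 = floor((14 + 14)/1) = 28.
  m_5 = 1*28 - 14 = 14, d_5 = (215 - 14^2)/1 = 19/1 = 19: (m_5, d_5) = (m_1, d_1) = (14, 19), so from here the quotients repeat a_1, ..., a_4; the period length is 4.
So sqrt(215) = [14; (1, 1, 1, 28)] with period length k = 4.
k is even, so the fundamental solution of x^2 - 215y^2 = 1 is (p_{k-1}, q_{k-1}) = (p_3, q_3); compute convergents through index 3.
Convergents (p_i = a_i*p_{i-1} + p_{i-2}, q_i = a_i*q_{i-1} + q_{i-2} with p_{-2}=0, p_{-1}=1, q_{-2}=1, q_{-1}=0):
  i=0: a_0=14, p_0 = 14*1 + 0 = 14, q_0 = 14*0 + 1 = 1.
  i=1: a_1=1, p_1 = 1*14 + 1 = 15, q_1 = 1*1 + 0 = 1.
  i=2: a_2=1, p_2 = 1*15 + 14 = 29, q_2 = 1*1 + 1 = 2.
  i=3: a_3=1, p_3 = 1*29 + 15 = 44, q_3 = 1*2 + 1 = 3.
Check: 44^2 - 215*3^2 = 1936 - 1935 = 1, so (x, y) = (44, 3) solves the equation, and by the theorem it is the least positive solution.

(x, y) = (44, 3)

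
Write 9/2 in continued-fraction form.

Run the Euclidean algorithm on 9 and 2; the successive quotients are the partial quotients a_0, a_1, ... (each step inverts the fractional part left over by the previous one):
  9 = 4*2 + 1, so a_0 = 4.
  2 = 2*1 + 0, so a_1 = 2.
The remainder reaches 0 after 2 divisions, so the expansion has 2 partial quotients, read off in order.

[4; 2]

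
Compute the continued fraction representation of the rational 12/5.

[2; 2, 2]

Run the Euclidean algorithm on 12 and 5; the successive quotients are the partial quotients a_0, a_1, ... (each step inverts the fractional part left over by the previous one):
  12 = 2*5 + 2, so a_0 = 2.
  5 = 2*2 + 1, so a_1 = 2.
  2 = 2*1 + 0, so a_2 = 2.
The remainder reaches 0 after 3 divisions, so the expansion has 3 partial quotients, read off in order.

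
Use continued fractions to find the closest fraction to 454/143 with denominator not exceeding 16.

Expand x = 454/143 as a continued fraction with the Euclidean algorithm:
  454 = 3*143 + 25, so a_0 = 3.
  143 = 5*25 + 18, so a_1 = 5.
  25 = 1*18 + 7, so a_2 = 1.
  18 = 2*7 + 4, so a_3 = 2.
  7 = 1*4 + 3, so a_4 = 1.
  4 = 1*3 + 1, so a_5 = 1.
  3 = 3*1 + 0, so a_6 = 3.
so x = [3; 5, 1, 2, 1, 1, 3].
Convergents (p_i = a_i*p_{i-1} + p_{i-2}, q_i = a_i*q_{i-1} + q_{i-2} with p_{-2}=0, p_{-1}=1, q_{-2}=1, q_{-1}=0), until the denominator exceeds 16:
  i=0: a_0=3, p_0 = 3*1 + 0 = 3, q_0 = 3*0 + 1 = 1.
  i=1: a_1=5, p_1 = 5*3 + 1 = 16, q_1 = 5*1 + 0 = 5.
  i=2: a_2=1, p_2 = 1*16 + 3 = 19, q_2 = 1*5 + 1 = 6.
  i=3: a_3=2, p_3 = 2*19 + 16 = 54, q_3 = 2*6 + 5 = 17.
q_3 = 17 > 16, so the last convergent with denominator <= 16 is p_2/q_2 = 19/6.
The closest fraction with denominator <= 16 is either p_2/q_2 or the intermediate fraction (k*p_2 + p_1)/(k*q_2 + q_1) with the largest k >= 1 whose denominator stays <= 16; these approach x as k grows, and every other convergent or intermediate fraction in range is farther away.
Largest k: floor((16 - q_1)/q_2) = floor((16 - 5)/6) = 1.
That gives (1*19 + 16)/(1*6 + 5) = 35/11.
Compare the errors: |x - 19/6| = |454*6 - 19*143|/(143*6) = 7/858, and |x - 35/11| = |454*11 - 35*143|/(143*11) = 11/1573.
Cross-multiplying, 11*858 = 9438 < 11011 = 7*1573, so 11/1573 is smaller: the intermediate fraction 35/11 is closer to x than 19/6.

35/11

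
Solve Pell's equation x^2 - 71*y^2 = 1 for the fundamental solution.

First expand sqrt(71) as a continued fraction. With x_i = (sqrt(71) + m_i)/d_i and (m_0, d_0) = (0, 1): a_0 = floor(sqrt(71)) = 8, since 8^2 = 64 <= 71 < 81 = 9^2.
Iterate m_{i+1} = d_i*a_i - m_i, d_{i+1} = (71 - m_{i+1}^2)/d_i, a_{i+1} = floor((a_0 + m_{i+1})/d_{i+1}):
  m_1 = 1*8 - 0 = 8, d_1 = (71 - 8^2)/1 = 7/1 = 7, a_1 = floor((8 + 8)/7) = 2.
  m_2 = 7*2 - 8 = 6, d_2 = (71 - 6^2)/7 = 35/7 = 5, a_2 = floor((8 + 6)/5) = 2.
  m_3 = 5*2 - 6 = 4, d_3 = (71 - 4^2)/5 = 55/5 = 11, a_3 = floor((8 + 4)/11) = 1.
  m_4 = 11*1 - 4 = 7, d_4 = (71 - 7^2)/11 = 22/11 = 2, a_4 = floor((8 + 7)/2) = 7.
  m_5 = 2*7 - 7 = 7, d_5 = (71 - 7^2)/2 = 22/2 = 11, a_5 = floor((8 + 7)/11) = 1.
  m_6 = 11*1 - 7 = 4, d_6 = (71 - 4^2)/11 = 55/11 = 5, a_6 = floor((8 + 4)/5) = 2.
  m_7 = 5*2 - 4 = 6, d_7 = (71 - 6^2)/5 = 35/5 = 7, a_7 = floor((8 + 6)/7) = 2.
  m_8 = 7*2 - 6 = 8, d_8 = (71 - 8^2)/7 = 7/7 = 1, a_8 = floor((8 + 8)/1) = 16.
  m_9 = 1*16 - 8 = 8, d_9 = (71 - 8^2)/1 = 7/1 = 7: (m_9, d_9) = (m_1, d_1) = (8, 7), so from here the quotients repeat a_1, ..., a_8; the period length is 8.
So sqrt(71) = [8; (2, 2, 1, 7, 1, 2, 2, 16)] with period length k = 8.
k is even, so the fundamental solution of x^2 - 71y^2 = 1 is (p_{k-1}, q_{k-1}) = (p_7, q_7); compute convergents through index 7.
Convergents (p_i = a_i*p_{i-1} + p_{i-2}, q_i = a_i*q_{i-1} + q_{i-2} with p_{-2}=0, p_{-1}=1, q_{-2}=1, q_{-1}=0):
  i=0: a_0=8, p_0 = 8*1 + 0 = 8, q_0 = 8*0 + 1 = 1.
  i=1: a_1=2, p_1 = 2*8 + 1 = 17, q_1 = 2*1 + 0 = 2.
  i=2: a_2=2, p_2 = 2*17 + 8 = 42, q_2 = 2*2 + 1 = 5.
  i=3: a_3=1, p_3 = 1*42 + 17 = 59, q_3 = 1*5 + 2 = 7.
  i=4: a_4=7, p_4 = 7*59 + 42 = 455, q_4 = 7*7 + 5 = 54.
  i=5: a_5=1, p_5 = 1*455 + 59 = 514, q_5 = 1*54 + 7 = 61.
  i=6: a_6=2, p_6 = 2*514 + 455 = 1483, q_6 = 2*61 + 54 = 176.
  i=7: a_7=2, p_7 = 2*1483 + 514 = 3480, q_7 = 2*176 + 61 = 413.
Check: 3480^2 - 71*413^2 = 12110400 - 12110399 = 1, so (x, y) = (3480, 413) solves the equation, and by the theorem it is the least positive solution.

(x, y) = (3480, 413)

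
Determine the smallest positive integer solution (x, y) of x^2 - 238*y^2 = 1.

First expand sqrt(238) as a continued fraction. With x_i = (sqrt(238) + m_i)/d_i and (m_0, d_0) = (0, 1): a_0 = floor(sqrt(238)) = 15, since 15^2 = 225 <= 238 < 256 = 16^2.
Iterate m_{i+1} = d_i*a_i - m_i, d_{i+1} = (238 - m_{i+1}^2)/d_i, a_{i+1} = floor((a_0 + m_{i+1})/d_{i+1}):
  m_1 = 1*15 - 0 = 15, d_1 = (238 - 15^2)/1 = 13/1 = 13, a_1 = floor((15 + 15)/13) = 2.
  m_2 = 13*2 - 15 = 11, d_2 = (238 - 11^2)/13 = 117/13 = 9, a_2 = floor((15 + 11)/9) = 2.
  m_3 = 9*2 - 11 = 7, d_3 = (238 - 7^2)/9 = 189/9 = 21, a_3 = floor((15 + 7)/21) = 1.
  m_4 = 21*1 - 7 = 14, d_4 = (238 - 14^2)/21 = 42/21 = 2, a_4 = floor((15 + 14)/2) = 14.
  m_5 = 2*14 - 14 = 14, d_5 = (238 - 14^2)/2 = 42/2 = 21, a_5 = floor((15 + 14)/21) = 1.
  m_6 = 21*1 - 14 = 7, d_6 = (238 - 7^2)/21 = 189/21 = 9, a_6 = floor((15 + 7)/9) = 2.
  m_7 = 9*2 - 7 = 11, d_7 = (238 - 11^2)/9 = 117/9 = 13, a_7 = floor((15 + 11)/13) = 2.
  m_8 = 13*2 - 11 = 15, d_8 = (238 - 15^2)/13 = 13/13 = 1, a_8 = floor((15 + 15)/1) = 30.
  m_9 = 1*30 - 15 = 15, d_9 = (238 - 15^2)/1 = 13/1 = 13: (m_9, d_9) = (m_1, d_1) = (15, 13), so from here the quotients repeat a_1, ..., a_8; the period length is 8.
So sqrt(238) = [15; (2, 2, 1, 14, 1, 2, 2, 30)] with period length k = 8.
k is even, so the fundamental solution of x^2 - 238y^2 = 1 is (p_{k-1}, q_{k-1}) = (p_7, q_7); compute convergents through index 7.
Convergents (p_i = a_i*p_{i-1} + p_{i-2}, q_i = a_i*q_{i-1} + q_{i-2} with p_{-2}=0, p_{-1}=1, q_{-2}=1, q_{-1}=0):
  i=0: a_0=15, p_0 = 15*1 + 0 = 15, q_0 = 15*0 + 1 = 1.
  i=1: a_1=2, p_1 = 2*15 + 1 = 31, q_1 = 2*1 + 0 = 2.
  i=2: a_2=2, p_2 = 2*31 + 15 = 77, q_2 = 2*2 + 1 = 5.
  i=3: a_3=1, p_3 = 1*77 + 31 = 108, q_3 = 1*5 + 2 = 7.
  i=4: a_4=14, p_4 = 14*108 + 77 = 1589, q_4 = 14*7 + 5 = 103.
  i=5: a_5=1, p_5 = 1*1589 + 108 = 1697, q_5 = 1*103 + 7 = 110.
  i=6: a_6=2, p_6 = 2*1697 + 1589 = 4983, q_6 = 2*110 + 103 = 323.
  i=7: a_7=2, p_7 = 2*4983 + 1697 = 11663, q_7 = 2*323 + 110 = 756.
Check: 11663^2 - 238*756^2 = 136025569 - 136025568 = 1, so (x, y) = (11663, 756) solves the equation, and by the theorem it is the least positive solution.

(x, y) = (11663, 756)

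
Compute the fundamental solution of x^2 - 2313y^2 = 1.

(x, y) = (526337, 10944)

First expand sqrt(2313) as a continued fraction. With x_i = (sqrt(2313) + m_i)/d_i and (m_0, d_0) = (0, 1): a_0 = floor(sqrt(2313)) = 48, since 48^2 = 2304 <= 2313 < 2401 = 49^2.
Iterate m_{i+1} = d_i*a_i - m_i, d_{i+1} = (2313 - m_{i+1}^2)/d_i, a_{i+1} = floor((a_0 + m_{i+1})/d_{i+1}):
  m_1 = 1*48 - 0 = 48, d_1 = (2313 - 48^2)/1 = 9/1 = 9, a_1 = floor((48 + 48)/9) = 10.
  m_2 = 9*10 - 48 = 42, d_2 = (2313 - 42^2)/9 = 549/9 = 61, a_2 = floor((48 + 42)/61) = 1.
  m_3 = 61*1 - 42 = 19, d_3 = (2313 - 19^2)/61 = 1952/61 = 32, a_3 = floor((48 + 19)/32) = 2.
  m_4 = 32*2 - 19 = 45, d_4 = (2313 - 45^2)/32 = 288/32 = 9, a_4 = floor((48 + 45)/9) = 10.
  m_5 = 9*10 - 45 = 45, d_5 = (2313 - 45^2)/9 = 288/9 = 32, a_5 = floor((48 + 45)/32) = 2.
  m_6 = 32*2 - 45 = 19, d_6 = (2313 - 19^2)/32 = 1952/32 = 61, a_6 = floor((48 + 19)/61) = 1.
  m_7 = 61*1 - 19 = 42, d_7 = (2313 - 42^2)/61 = 549/61 = 9, a_7 = floor((48 + 42)/9) = 10.
  m_8 = 9*10 - 42 = 48, d_8 = (2313 - 48^2)/9 = 9/9 = 1, a_8 = floor((48 + 48)/1) = 96.
  m_9 = 1*96 - 48 = 48, d_9 = (2313 - 48^2)/1 = 9/1 = 9: (m_9, d_9) = (m_1, d_1) = (48, 9), so from here the quotients repeat a_1, ..., a_8; the period length is 8.
So sqrt(2313) = [48; (10, 1, 2, 10, 2, 1, 10, 96)] with period length k = 8.
k is even, so the fundamental solution of x^2 - 2313y^2 = 1 is (p_{k-1}, q_{k-1}) = (p_7, q_7); compute convergents through index 7.
Convergents (p_i = a_i*p_{i-1} + p_{i-2}, q_i = a_i*q_{i-1} + q_{i-2} with p_{-2}=0, p_{-1}=1, q_{-2}=1, q_{-1}=0):
  i=0: a_0=48, p_0 = 48*1 + 0 = 48, q_0 = 48*0 + 1 = 1.
  i=1: a_1=10, p_1 = 10*48 + 1 = 481, q_1 = 10*1 + 0 = 10.
  i=2: a_2=1, p_2 = 1*481 + 48 = 529, q_2 = 1*10 + 1 = 11.
  i=3: a_3=2, p_3 = 2*529 + 481 = 1539, q_3 = 2*11 + 10 = 32.
  i=4: a_4=10, p_4 = 10*1539 + 529 = 15919, q_4 = 10*32 + 11 = 331.
  i=5: a_5=2, p_5 = 2*15919 + 1539 = 33377, q_5 = 2*331 + 32 = 694.
  i=6: a_6=1, p_6 = 1*33377 + 15919 = 49296, q_6 = 1*694 + 331 = 1025.
  i=7: a_7=10, p_7 = 10*49296 + 33377 = 526337, q_7 = 10*1025 + 694 = 10944.
Check: 526337^2 - 2313*10944^2 = 277030637569 - 277030637568 = 1, so (x, y) = (526337, 10944) solves the equation, and by the theorem it is the least positive solution.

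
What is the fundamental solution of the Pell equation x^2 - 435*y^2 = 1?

First expand sqrt(435) as a continued fraction. With x_i = (sqrt(435) + m_i)/d_i and (m_0, d_0) = (0, 1): a_0 = floor(sqrt(435)) = 20, since 20^2 = 400 <= 435 < 441 = 21^2.
Iterate m_{i+1} = d_i*a_i - m_i, d_{i+1} = (435 - m_{i+1}^2)/d_i, a_{i+1} = floor((a_0 + m_{i+1})/d_{i+1}):
  m_1 = 1*20 - 0 = 20, d_1 = (435 - 20^2)/1 = 35/1 = 35, a_1 = floor((20 + 20)/35) = 1.
  m_2 = 35*1 - 20 = 15, d_2 = (435 - 15^2)/35 = 210/35 = 6, a_2 = floor((20 + 15)/6) = 5.
  m_3 = 6*5 - 15 = 15, d_3 = (435 - 15^2)/6 = 210/6 = 35, a_3 = floor((20 + 15)/35) = 1.
  m_4 = 35*1 - 15 = 20, d_4 = (435 - 20^2)/35 = 35/35 = 1, a_4 = floor((20 + 20)/1) = 40.
  m_5 = 1*40 - 20 = 20, d_5 = (435 - 20^2)/1 = 35/1 = 35: (m_5, d_5) = (m_1, d_1) = (20, 35), so from here the quotients repeat a_1, ..., a_4; the period length is 4.
So sqrt(435) = [20; (1, 5, 1, 40)] with period length k = 4.
k is even, so the fundamental solution of x^2 - 435y^2 = 1 is (p_{k-1}, q_{k-1}) = (p_3, q_3); compute convergents through index 3.
Convergents (p_i = a_i*p_{i-1} + p_{i-2}, q_i = a_i*q_{i-1} + q_{i-2} with p_{-2}=0, p_{-1}=1, q_{-2}=1, q_{-1}=0):
  i=0: a_0=20, p_0 = 20*1 + 0 = 20, q_0 = 20*0 + 1 = 1.
  i=1: a_1=1, p_1 = 1*20 + 1 = 21, q_1 = 1*1 + 0 = 1.
  i=2: a_2=5, p_2 = 5*21 + 20 = 125, q_2 = 5*1 + 1 = 6.
  i=3: a_3=1, p_3 = 1*125 + 21 = 146, q_3 = 1*6 + 1 = 7.
Check: 146^2 - 435*7^2 = 21316 - 21315 = 1, so (x, y) = (146, 7) solves the equation, and by the theorem it is the least positive solution.

(x, y) = (146, 7)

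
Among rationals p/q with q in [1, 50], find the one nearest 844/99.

341/40

Expand x = 844/99 as a continued fraction with the Euclidean algorithm:
  844 = 8*99 + 52, so a_0 = 8.
  99 = 1*52 + 47, so a_1 = 1.
  52 = 1*47 + 5, so a_2 = 1.
  47 = 9*5 + 2, so a_3 = 9.
  5 = 2*2 + 1, so a_4 = 2.
  2 = 2*1 + 0, so a_5 = 2.
so x = [8; 1, 1, 9, 2, 2].
Convergents (p_i = a_i*p_{i-1} + p_{i-2}, q_i = a_i*q_{i-1} + q_{i-2} with p_{-2}=0, p_{-1}=1, q_{-2}=1, q_{-1}=0), until the denominator exceeds 50:
  i=0: a_0=8, p_0 = 8*1 + 0 = 8, q_0 = 8*0 + 1 = 1.
  i=1: a_1=1, p_1 = 1*8 + 1 = 9, q_1 = 1*1 + 0 = 1.
  i=2: a_2=1, p_2 = 1*9 + 8 = 17, q_2 = 1*1 + 1 = 2.
  i=3: a_3=9, p_3 = 9*17 + 9 = 162, q_3 = 9*2 + 1 = 19.
  i=4: a_4=2, p_4 = 2*162 + 17 = 341, q_4 = 2*19 + 2 = 40.
  i=5: a_5=2, p_5 = 2*341 + 162 = 844, q_5 = 2*40 + 19 = 99.
q_5 = 99 > 50, so the last convergent with denominator <= 50 is p_4/q_4 = 341/40.
The closest fraction with denominator <= 50 is either p_4/q_4 or the intermediate fraction (k*p_4 + p_3)/(k*q_4 + q_3) with the largest k >= 1 whose denominator stays <= 50; these approach x as k grows, and every other convergent or intermediate fraction in range is farther away.
Largest k: floor((50 - q_3)/q_4) = floor((50 - 19)/40) = 0.
Since k = 0, no intermediate fraction beyond p_4/q_4 has denominator <= 50, so the convergent 341/40 is the closest (its error is |844*40 - 341*99|/(99*40) = 1/3960).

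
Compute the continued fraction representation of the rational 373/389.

Run the Euclidean algorithm on 373 and 389; the successive quotients are the partial quotients a_0, a_1, ... (each step inverts the fractional part left over by the previous one):
  373 = 0*389 + 373, so a_0 = 0.
  389 = 1*373 + 16, so a_1 = 1.
  373 = 23*16 + 5, so a_2 = 23.
  16 = 3*5 + 1, so a_3 = 3.
  5 = 5*1 + 0, so a_4 = 5.
The remainder reaches 0 after 5 divisions, so the expansion has 5 partial quotients, read off in order.

[0; 1, 23, 3, 5]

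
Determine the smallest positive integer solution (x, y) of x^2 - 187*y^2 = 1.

First expand sqrt(187) as a continued fraction. With x_i = (sqrt(187) + m_i)/d_i and (m_0, d_0) = (0, 1): a_0 = floor(sqrt(187)) = 13, since 13^2 = 169 <= 187 < 196 = 14^2.
Iterate m_{i+1} = d_i*a_i - m_i, d_{i+1} = (187 - m_{i+1}^2)/d_i, a_{i+1} = floor((a_0 + m_{i+1})/d_{i+1}):
  m_1 = 1*13 - 0 = 13, d_1 = (187 - 13^2)/1 = 18/1 = 18, a_1 = floor((13 + 13)/18) = 1.
  m_2 = 18*1 - 13 = 5, d_2 = (187 - 5^2)/18 = 162/18 = 9, a_2 = floor((13 + 5)/9) = 2.
  m_3 = 9*2 - 5 = 13, d_3 = (187 - 13^2)/9 = 18/9 = 2, a_3 = floor((13 + 13)/2) = 13.
  m_4 = 2*13 - 13 = 13, d_4 = (187 - 13^2)/2 = 18/2 = 9, a_4 = floor((13 + 13)/9) = 2.
  m_5 = 9*2 - 13 = 5, d_5 = (187 - 5^2)/9 = 162/9 = 18, a_5 = floor((13 + 5)/18) = 1.
  m_6 = 18*1 - 5 = 13, d_6 = (187 - 13^2)/18 = 18/18 = 1, a_6 = floor((13 + 13)/1) = 26.
  m_7 = 1*26 - 13 = 13, d_7 = (187 - 13^2)/1 = 18/1 = 18: (m_7, d_7) = (m_1, d_1) = (13, 18), so from here the quotients repeat a_1, ..., a_6; the period length is 6.
So sqrt(187) = [13; (1, 2, 13, 2, 1, 26)] with period length k = 6.
k is even, so the fundamental solution of x^2 - 187y^2 = 1 is (p_{k-1}, q_{k-1}) = (p_5, q_5); compute convergents through index 5.
Convergents (p_i = a_i*p_{i-1} + p_{i-2}, q_i = a_i*q_{i-1} + q_{i-2} with p_{-2}=0, p_{-1}=1, q_{-2}=1, q_{-1}=0):
  i=0: a_0=13, p_0 = 13*1 + 0 = 13, q_0 = 13*0 + 1 = 1.
  i=1: a_1=1, p_1 = 1*13 + 1 = 14, q_1 = 1*1 + 0 = 1.
  i=2: a_2=2, p_2 = 2*14 + 13 = 41, q_2 = 2*1 + 1 = 3.
  i=3: a_3=13, p_3 = 13*41 + 14 = 547, q_3 = 13*3 + 1 = 40.
  i=4: a_4=2, p_4 = 2*547 + 41 = 1135, q_4 = 2*40 + 3 = 83.
  i=5: a_5=1, p_5 = 1*1135 + 547 = 1682, q_5 = 1*83 + 40 = 123.
Check: 1682^2 - 187*123^2 = 2829124 - 2829123 = 1, so (x, y) = (1682, 123) solves the equation, and by the theorem it is the least positive solution.

(x, y) = (1682, 123)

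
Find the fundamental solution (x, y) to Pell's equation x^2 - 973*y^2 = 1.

(x, y) = (903223, 28956)

First expand sqrt(973) as a continued fraction. With x_i = (sqrt(973) + m_i)/d_i and (m_0, d_0) = (0, 1): a_0 = floor(sqrt(973)) = 31, since 31^2 = 961 <= 973 < 1024 = 32^2.
Iterate m_{i+1} = d_i*a_i - m_i, d_{i+1} = (973 - m_{i+1}^2)/d_i, a_{i+1} = floor((a_0 + m_{i+1})/d_{i+1}):
  m_1 = 1*31 - 0 = 31, d_1 = (973 - 31^2)/1 = 12/1 = 12, a_1 = floor((31 + 31)/12) = 5.
  m_2 = 12*5 - 31 = 29, d_2 = (973 - 29^2)/12 = 132/12 = 11, a_2 = floor((31 + 29)/11) = 5.
  m_3 = 11*5 - 29 = 26, d_3 = (973 - 26^2)/11 = 297/11 = 27, a_3 = floor((31 + 26)/27) = 2.
  m_4 = 27*2 - 26 = 28, d_4 = (973 - 28^2)/27 = 189/27 = 7, a_4 = floor((31 + 28)/7) = 8.
  m_5 = 7*8 - 28 = 28, d_5 = (973 - 28^2)/7 = 189/7 = 27, a_5 = floor((31 + 28)/27) = 2.
  m_6 = 27*2 - 28 = 26, d_6 = (973 - 26^2)/27 = 297/27 = 11, a_6 = floor((31 + 26)/11) = 5.
  m_7 = 11*5 - 26 = 29, d_7 = (973 - 29^2)/11 = 132/11 = 12, a_7 = floor((31 + 29)/12) = 5.
  m_8 = 12*5 - 29 = 31, d_8 = (973 - 31^2)/12 = 12/12 = 1, a_8 = floor((31 + 31)/1) = 62.
  m_9 = 1*62 - 31 = 31, d_9 = (973 - 31^2)/1 = 12/1 = 12: (m_9, d_9) = (m_1, d_1) = (31, 12), so from here the quotients repeat a_1, ..., a_8; the period length is 8.
So sqrt(973) = [31; (5, 5, 2, 8, 2, 5, 5, 62)] with period length k = 8.
k is even, so the fundamental solution of x^2 - 973y^2 = 1 is (p_{k-1}, q_{k-1}) = (p_7, q_7); compute convergents through index 7.
Convergents (p_i = a_i*p_{i-1} + p_{i-2}, q_i = a_i*q_{i-1} + q_{i-2} with p_{-2}=0, p_{-1}=1, q_{-2}=1, q_{-1}=0):
  i=0: a_0=31, p_0 = 31*1 + 0 = 31, q_0 = 31*0 + 1 = 1.
  i=1: a_1=5, p_1 = 5*31 + 1 = 156, q_1 = 5*1 + 0 = 5.
  i=2: a_2=5, p_2 = 5*156 + 31 = 811, q_2 = 5*5 + 1 = 26.
  i=3: a_3=2, p_3 = 2*811 + 156 = 1778, q_3 = 2*26 + 5 = 57.
  i=4: a_4=8, p_4 = 8*1778 + 811 = 15035, q_4 = 8*57 + 26 = 482.
  i=5: a_5=2, p_5 = 2*15035 + 1778 = 31848, q_5 = 2*482 + 57 = 1021.
  i=6: a_6=5, p_6 = 5*31848 + 15035 = 174275, q_6 = 5*1021 + 482 = 5587.
  i=7: a_7=5, p_7 = 5*174275 + 31848 = 903223, q_7 = 5*5587 + 1021 = 28956.
Check: 903223^2 - 973*28956^2 = 815811787729 - 815811787728 = 1, so (x, y) = (903223, 28956) solves the equation, and by the theorem it is the least positive solution.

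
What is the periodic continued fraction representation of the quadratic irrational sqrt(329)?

[18; (7, 4, 2, 1, 1, 4, 1, 1, 2, 4, 7, 36)]

Write x_i = (sqrt(329) + m_i)/d_i with (m_0, d_0) = (0, 1). a_0 = floor(sqrt(329)) = 18, since 18^2 = 324 <= 329 < 361 = 19^2.
Iterate m_{i+1} = d_i*a_i - m_i, d_{i+1} = (329 - m_{i+1}^2)/d_i, a_{i+1} = floor((a_0 + m_{i+1})/d_{i+1}):
  m_1 = 1*18 - 0 = 18, d_1 = (329 - 18^2)/1 = 5/1 = 5, a_1 = floor((18 + 18)/5) = 7.
  m_2 = 5*7 - 18 = 17, d_2 = (329 - 17^2)/5 = 40/5 = 8, a_2 = floor((18 + 17)/8) = 4.
  m_3 = 8*4 - 17 = 15, d_3 = (329 - 15^2)/8 = 104/8 = 13, a_3 = floor((18 + 15)/13) = 2.
  m_4 = 13*2 - 15 = 11, d_4 = (329 - 11^2)/13 = 208/13 = 16, a_4 = floor((18 + 11)/16) = 1.
  m_5 = 16*1 - 11 = 5, d_5 = (329 - 5^2)/16 = 304/16 = 19, a_5 = floor((18 + 5)/19) = 1.
  m_6 = 19*1 - 5 = 14, d_6 = (329 - 14^2)/19 = 133/19 = 7, a_6 = floor((18 + 14)/7) = 4.
  m_7 = 7*4 - 14 = 14, d_7 = (329 - 14^2)/7 = 133/7 = 19, a_7 = floor((18 + 14)/19) = 1.
  m_8 = 19*1 - 14 = 5, d_8 = (329 - 5^2)/19 = 304/19 = 16, a_8 = floor((18 + 5)/16) = 1.
  m_9 = 16*1 - 5 = 11, d_9 = (329 - 11^2)/16 = 208/16 = 13, a_9 = floor((18 + 11)/13) = 2.
  m_10 = 13*2 - 11 = 15, d_10 = (329 - 15^2)/13 = 104/13 = 8, a_10 = floor((18 + 15)/8) = 4.
  m_11 = 8*4 - 15 = 17, d_11 = (329 - 17^2)/8 = 40/8 = 5, a_11 = floor((18 + 17)/5) = 7.
  m_12 = 5*7 - 17 = 18, d_12 = (329 - 18^2)/5 = 5/5 = 1, a_12 = floor((18 + 18)/1) = 36.
  m_13 = 1*36 - 18 = 18, d_13 = (329 - 18^2)/1 = 5/1 = 5: (m_13, d_13) = (m_1, d_1) = (18, 5), so from here the quotients repeat a_1, ..., a_12; the period length is 12.
Hence the expansion of sqrt(329) is a_0 = 18 followed by the repeating block 7, 4, 2, 1, 1, 4, 1, 1, 2, 4, 7, 36 (period 12).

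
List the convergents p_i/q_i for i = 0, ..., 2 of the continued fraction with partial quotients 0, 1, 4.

Using the convergent recurrence p_i = a_i*p_{i-1} + p_{i-2}, q_i = a_i*q_{i-1} + q_{i-2} with p_{-2}=0, p_{-1}=1, q_{-2}=1, q_{-1}=0:
  i=0: a_0=0, p_0 = 0*1 + 0 = 0, q_0 = 0*0 + 1 = 1.
  i=1: a_1=1, p_1 = 1*0 + 1 = 1, q_1 = 1*1 + 0 = 1.
  i=2: a_2=4, p_2 = 4*1 + 0 = 4, q_2 = 4*1 + 1 = 5.

0/1, 1/1, 4/5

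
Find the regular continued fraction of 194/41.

[4; 1, 2, 1, 2, 1, 2]

Run the Euclidean algorithm on 194 and 41; the successive quotients are the partial quotients a_0, a_1, ... (each step inverts the fractional part left over by the previous one):
  194 = 4*41 + 30, so a_0 = 4.
  41 = 1*30 + 11, so a_1 = 1.
  30 = 2*11 + 8, so a_2 = 2.
  11 = 1*8 + 3, so a_3 = 1.
  8 = 2*3 + 2, so a_4 = 2.
  3 = 1*2 + 1, so a_5 = 1.
  2 = 2*1 + 0, so a_6 = 2.
The remainder reaches 0 after 7 divisions, so the expansion has 7 partial quotients, read off in order.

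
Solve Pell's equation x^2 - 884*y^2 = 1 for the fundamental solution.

First expand sqrt(884) as a continued fraction. With x_i = (sqrt(884) + m_i)/d_i and (m_0, d_0) = (0, 1): a_0 = floor(sqrt(884)) = 29, since 29^2 = 841 <= 884 < 900 = 30^2.
Iterate m_{i+1} = d_i*a_i - m_i, d_{i+1} = (884 - m_{i+1}^2)/d_i, a_{i+1} = floor((a_0 + m_{i+1})/d_{i+1}):
  m_1 = 1*29 - 0 = 29, d_1 = (884 - 29^2)/1 = 43/1 = 43, a_1 = floor((29 + 29)/43) = 1.
  m_2 = 43*1 - 29 = 14, d_2 = (884 - 14^2)/43 = 688/43 = 16, a_2 = floor((29 + 14)/16) = 2.
  m_3 = 16*2 - 14 = 18, d_3 = (884 - 18^2)/16 = 560/16 = 35, a_3 = floor((29 + 18)/35) = 1.
  m_4 = 35*1 - 18 = 17, d_4 = (884 - 17^2)/35 = 595/35 = 17, a_4 = floor((29 + 17)/17) = 2.
  m_5 = 17*2 - 17 = 17, d_5 = (884 - 17^2)/17 = 595/17 = 35, a_5 = floor((29 + 17)/35) = 1.
  m_6 = 35*1 - 17 = 18, d_6 = (884 - 18^2)/35 = 560/35 = 16, a_6 = floor((29 + 18)/16) = 2.
  m_7 = 16*2 - 18 = 14, d_7 = (884 - 14^2)/16 = 688/16 = 43, a_7 = floor((29 + 14)/43) = 1.
  m_8 = 43*1 - 14 = 29, d_8 = (884 - 29^2)/43 = 43/43 = 1, a_8 = floor((29 + 29)/1) = 58.
  m_9 = 1*58 - 29 = 29, d_9 = (884 - 29^2)/1 = 43/1 = 43: (m_9, d_9) = (m_1, d_1) = (29, 43), so from here the quotients repeat a_1, ..., a_8; the period length is 8.
So sqrt(884) = [29; (1, 2, 1, 2, 1, 2, 1, 58)] with period length k = 8.
k is even, so the fundamental solution of x^2 - 884y^2 = 1 is (p_{k-1}, q_{k-1}) = (p_7, q_7); compute convergents through index 7.
Convergents (p_i = a_i*p_{i-1} + p_{i-2}, q_i = a_i*q_{i-1} + q_{i-2} with p_{-2}=0, p_{-1}=1, q_{-2}=1, q_{-1}=0):
  i=0: a_0=29, p_0 = 29*1 + 0 = 29, q_0 = 29*0 + 1 = 1.
  i=1: a_1=1, p_1 = 1*29 + 1 = 30, q_1 = 1*1 + 0 = 1.
  i=2: a_2=2, p_2 = 2*30 + 29 = 89, q_2 = 2*1 + 1 = 3.
  i=3: a_3=1, p_3 = 1*89 + 30 = 119, q_3 = 1*3 + 1 = 4.
  i=4: a_4=2, p_4 = 2*119 + 89 = 327, q_4 = 2*4 + 3 = 11.
  i=5: a_5=1, p_5 = 1*327 + 119 = 446, q_5 = 1*11 + 4 = 15.
  i=6: a_6=2, p_6 = 2*446 + 327 = 1219, q_6 = 2*15 + 11 = 41.
  i=7: a_7=1, p_7 = 1*1219 + 446 = 1665, q_7 = 1*41 + 15 = 56.
Check: 1665^2 - 884*56^2 = 2772225 - 2772224 = 1, so (x, y) = (1665, 56) solves the equation, and by the theorem it is the least positive solution.

(x, y) = (1665, 56)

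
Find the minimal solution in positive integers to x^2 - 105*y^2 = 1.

First expand sqrt(105) as a continued fraction. With x_i = (sqrt(105) + m_i)/d_i and (m_0, d_0) = (0, 1): a_0 = floor(sqrt(105)) = 10, since 10^2 = 100 <= 105 < 121 = 11^2.
Iterate m_{i+1} = d_i*a_i - m_i, d_{i+1} = (105 - m_{i+1}^2)/d_i, a_{i+1} = floor((a_0 + m_{i+1})/d_{i+1}):
  m_1 = 1*10 - 0 = 10, d_1 = (105 - 10^2)/1 = 5/1 = 5, a_1 = floor((10 + 10)/5) = 4.
  m_2 = 5*4 - 10 = 10, d_2 = (105 - 10^2)/5 = 5/5 = 1, a_2 = floor((10 + 10)/1) = 20.
  m_3 = 1*20 - 10 = 10, d_3 = (105 - 10^2)/1 = 5/1 = 5: (m_3, d_3) = (m_1, d_1) = (10, 5), so from here the quotients repeat a_1, a_2; the period length is 2.
So sqrt(105) = [10; (4, 20)] with period length k = 2.
k is even, so the fundamental solution of x^2 - 105y^2 = 1 is (p_{k-1}, q_{k-1}) = (p_1, q_1); compute convergents through index 1.
Convergents (p_i = a_i*p_{i-1} + p_{i-2}, q_i = a_i*q_{i-1} + q_{i-2} with p_{-2}=0, p_{-1}=1, q_{-2}=1, q_{-1}=0):
  i=0: a_0=10, p_0 = 10*1 + 0 = 10, q_0 = 10*0 + 1 = 1.
  i=1: a_1=4, p_1 = 4*10 + 1 = 41, q_1 = 4*1 + 0 = 4.
Check: 41^2 - 105*4^2 = 1681 - 1680 = 1, so (x, y) = (41, 4) solves the equation, and by the theorem it is the least positive solution.

(x, y) = (41, 4)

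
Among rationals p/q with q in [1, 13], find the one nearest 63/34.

13/7

Expand x = 63/34 as a continued fraction with the Euclidean algorithm:
  63 = 1*34 + 29, so a_0 = 1.
  34 = 1*29 + 5, so a_1 = 1.
  29 = 5*5 + 4, so a_2 = 5.
  5 = 1*4 + 1, so a_3 = 1.
  4 = 4*1 + 0, so a_4 = 4.
so x = [1; 1, 5, 1, 4].
Convergents (p_i = a_i*p_{i-1} + p_{i-2}, q_i = a_i*q_{i-1} + q_{i-2} with p_{-2}=0, p_{-1}=1, q_{-2}=1, q_{-1}=0), until the denominator exceeds 13:
  i=0: a_0=1, p_0 = 1*1 + 0 = 1, q_0 = 1*0 + 1 = 1.
  i=1: a_1=1, p_1 = 1*1 + 1 = 2, q_1 = 1*1 + 0 = 1.
  i=2: a_2=5, p_2 = 5*2 + 1 = 11, q_2 = 5*1 + 1 = 6.
  i=3: a_3=1, p_3 = 1*11 + 2 = 13, q_3 = 1*6 + 1 = 7.
  i=4: a_4=4, p_4 = 4*13 + 11 = 63, q_4 = 4*7 + 6 = 34.
q_4 = 34 > 13, so the last convergent with denominator <= 13 is p_3/q_3 = 13/7.
The closest fraction with denominator <= 13 is either p_3/q_3 or the intermediate fraction (k*p_3 + p_2)/(k*q_3 + q_2) with the largest k >= 1 whose denominator stays <= 13; these approach x as k grows, and every other convergent or intermediate fraction in range is farther away.
Largest k: floor((13 - q_2)/q_3) = floor((13 - 6)/7) = 1.
That gives (1*13 + 11)/(1*7 + 6) = 24/13.
Compare the errors: |x - 13/7| = |63*7 - 13*34|/(34*7) = 1/238, and |x - 24/13| = |63*13 - 24*34|/(34*13) = 3/442.
Cross-multiplying, 1*442 = 442 < 714 = 3*238, so 1/238 is smaller: the convergent 13/7 is closer to x than 24/13.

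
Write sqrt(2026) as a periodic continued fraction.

Write x_i = (sqrt(2026) + m_i)/d_i with (m_0, d_0) = (0, 1). a_0 = floor(sqrt(2026)) = 45, since 45^2 = 2025 <= 2026 < 2116 = 46^2.
Iterate m_{i+1} = d_i*a_i - m_i, d_{i+1} = (2026 - m_{i+1}^2)/d_i, a_{i+1} = floor((a_0 + m_{i+1})/d_{i+1}):
  m_1 = 1*45 - 0 = 45, d_1 = (2026 - 45^2)/1 = 1/1 = 1, a_1 = floor((45 + 45)/1) = 90.
  m_2 = 1*90 - 45 = 45, d_2 = (2026 - 45^2)/1 = 1/1 = 1: (m_2, d_2) = (m_1, d_1) = (45, 1), so from here the quotient a_1 repeats; the period length is 1.
Hence the expansion of sqrt(2026) is a_0 = 45 followed by the repeating block 90 (period 1).

[45; (90)]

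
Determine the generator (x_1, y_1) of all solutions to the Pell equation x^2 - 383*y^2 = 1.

First expand sqrt(383) as a continued fraction. With x_i = (sqrt(383) + m_i)/d_i and (m_0, d_0) = (0, 1): a_0 = floor(sqrt(383)) = 19, since 19^2 = 361 <= 383 < 400 = 20^2.
Iterate m_{i+1} = d_i*a_i - m_i, d_{i+1} = (383 - m_{i+1}^2)/d_i, a_{i+1} = floor((a_0 + m_{i+1})/d_{i+1}):
  m_1 = 1*19 - 0 = 19, d_1 = (383 - 19^2)/1 = 22/1 = 22, a_1 = floor((19 + 19)/22) = 1.
  m_2 = 22*1 - 19 = 3, d_2 = (383 - 3^2)/22 = 374/22 = 17, a_2 = floor((19 + 3)/17) = 1.
  m_3 = 17*1 - 3 = 14, d_3 = (383 - 14^2)/17 = 187/17 = 11, a_3 = floor((19 + 14)/11) = 3.
  m_4 = 11*3 - 14 = 19, d_4 = (383 - 19^2)/11 = 22/11 = 2, a_4 = floor((19 + 19)/2) = 19.
  m_5 = 2*19 - 19 = 19, d_5 = (383 - 19^2)/2 = 22/2 = 11, a_5 = floor((19 + 19)/11) = 3.
  m_6 = 11*3 - 19 = 14, d_6 = (383 - 14^2)/11 = 187/11 = 17, a_6 = floor((19 + 14)/17) = 1.
  m_7 = 17*1 - 14 = 3, d_7 = (383 - 3^2)/17 = 374/17 = 22, a_7 = floor((19 + 3)/22) = 1.
  m_8 = 22*1 - 3 = 19, d_8 = (383 - 19^2)/22 = 22/22 = 1, a_8 = floor((19 + 19)/1) = 38.
  m_9 = 1*38 - 19 = 19, d_9 = (383 - 19^2)/1 = 22/1 = 22: (m_9, d_9) = (m_1, d_1) = (19, 22), so from here the quotients repeat a_1, ..., a_8; the period length is 8.
So sqrt(383) = [19; (1, 1, 3, 19, 3, 1, 1, 38)] with period length k = 8.
k is even, so the fundamental solution of x^2 - 383y^2 = 1 is (p_{k-1}, q_{k-1}) = (p_7, q_7); compute convergents through index 7.
Convergents (p_i = a_i*p_{i-1} + p_{i-2}, q_i = a_i*q_{i-1} + q_{i-2} with p_{-2}=0, p_{-1}=1, q_{-2}=1, q_{-1}=0):
  i=0: a_0=19, p_0 = 19*1 + 0 = 19, q_0 = 19*0 + 1 = 1.
  i=1: a_1=1, p_1 = 1*19 + 1 = 20, q_1 = 1*1 + 0 = 1.
  i=2: a_2=1, p_2 = 1*20 + 19 = 39, q_2 = 1*1 + 1 = 2.
  i=3: a_3=3, p_3 = 3*39 + 20 = 137, q_3 = 3*2 + 1 = 7.
  i=4: a_4=19, p_4 = 19*137 + 39 = 2642, q_4 = 19*7 + 2 = 135.
  i=5: a_5=3, p_5 = 3*2642 + 137 = 8063, q_5 = 3*135 + 7 = 412.
  i=6: a_6=1, p_6 = 1*8063 + 2642 = 10705, q_6 = 1*412 + 135 = 547.
  i=7: a_7=1, p_7 = 1*10705 + 8063 = 18768, q_7 = 1*547 + 412 = 959.
Check: 18768^2 - 383*959^2 = 352237824 - 352237823 = 1, so (x, y) = (18768, 959) solves the equation, and by the theorem it is the least positive solution.

(x, y) = (18768, 959)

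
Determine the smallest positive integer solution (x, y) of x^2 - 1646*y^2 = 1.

(x, y) = (80655, 1988)

First expand sqrt(1646) as a continued fraction. With x_i = (sqrt(1646) + m_i)/d_i and (m_0, d_0) = (0, 1): a_0 = floor(sqrt(1646)) = 40, since 40^2 = 1600 <= 1646 < 1681 = 41^2.
Iterate m_{i+1} = d_i*a_i - m_i, d_{i+1} = (1646 - m_{i+1}^2)/d_i, a_{i+1} = floor((a_0 + m_{i+1})/d_{i+1}):
  m_1 = 1*40 - 0 = 40, d_1 = (1646 - 40^2)/1 = 46/1 = 46, a_1 = floor((40 + 40)/46) = 1.
  m_2 = 46*1 - 40 = 6, d_2 = (1646 - 6^2)/46 = 1610/46 = 35, a_2 = floor((40 + 6)/35) = 1.
  m_3 = 35*1 - 6 = 29, d_3 = (1646 - 29^2)/35 = 805/35 = 23, a_3 = floor((40 + 29)/23) = 3.
  m_4 = 23*3 - 29 = 40, d_4 = (1646 - 40^2)/23 = 46/23 = 2, a_4 = floor((40 + 40)/2) = 40.
  m_5 = 2*40 - 40 = 40, d_5 = (1646 - 40^2)/2 = 46/2 = 23, a_5 = floor((40 + 40)/23) = 3.
  m_6 = 23*3 - 40 = 29, d_6 = (1646 - 29^2)/23 = 805/23 = 35, a_6 = floor((40 + 29)/35) = 1.
  m_7 = 35*1 - 29 = 6, d_7 = (1646 - 6^2)/35 = 1610/35 = 46, a_7 = floor((40 + 6)/46) = 1.
  m_8 = 46*1 - 6 = 40, d_8 = (1646 - 40^2)/46 = 46/46 = 1, a_8 = floor((40 + 40)/1) = 80.
  m_9 = 1*80 - 40 = 40, d_9 = (1646 - 40^2)/1 = 46/1 = 46: (m_9, d_9) = (m_1, d_1) = (40, 46), so from here the quotients repeat a_1, ..., a_8; the period length is 8.
So sqrt(1646) = [40; (1, 1, 3, 40, 3, 1, 1, 80)] with period length k = 8.
k is even, so the fundamental solution of x^2 - 1646y^2 = 1 is (p_{k-1}, q_{k-1}) = (p_7, q_7); compute convergents through index 7.
Convergents (p_i = a_i*p_{i-1} + p_{i-2}, q_i = a_i*q_{i-1} + q_{i-2} with p_{-2}=0, p_{-1}=1, q_{-2}=1, q_{-1}=0):
  i=0: a_0=40, p_0 = 40*1 + 0 = 40, q_0 = 40*0 + 1 = 1.
  i=1: a_1=1, p_1 = 1*40 + 1 = 41, q_1 = 1*1 + 0 = 1.
  i=2: a_2=1, p_2 = 1*41 + 40 = 81, q_2 = 1*1 + 1 = 2.
  i=3: a_3=3, p_3 = 3*81 + 41 = 284, q_3 = 3*2 + 1 = 7.
  i=4: a_4=40, p_4 = 40*284 + 81 = 11441, q_4 = 40*7 + 2 = 282.
  i=5: a_5=3, p_5 = 3*11441 + 284 = 34607, q_5 = 3*282 + 7 = 853.
  i=6: a_6=1, p_6 = 1*34607 + 11441 = 46048, q_6 = 1*853 + 282 = 1135.
  i=7: a_7=1, p_7 = 1*46048 + 34607 = 80655, q_7 = 1*1135 + 853 = 1988.
Check: 80655^2 - 1646*1988^2 = 6505229025 - 6505229024 = 1, so (x, y) = (80655, 1988) solves the equation, and by the theorem it is the least positive solution.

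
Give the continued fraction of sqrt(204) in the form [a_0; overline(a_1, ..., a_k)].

[14; overline(3, 1, 1, 6, 1, 1, 3, 28)]

Write x_i = (sqrt(204) + m_i)/d_i with (m_0, d_0) = (0, 1). a_0 = floor(sqrt(204)) = 14, since 14^2 = 196 <= 204 < 225 = 15^2.
Iterate m_{i+1} = d_i*a_i - m_i, d_{i+1} = (204 - m_{i+1}^2)/d_i, a_{i+1} = floor((a_0 + m_{i+1})/d_{i+1}):
  m_1 = 1*14 - 0 = 14, d_1 = (204 - 14^2)/1 = 8/1 = 8, a_1 = floor((14 + 14)/8) = 3.
  m_2 = 8*3 - 14 = 10, d_2 = (204 - 10^2)/8 = 104/8 = 13, a_2 = floor((14 + 10)/13) = 1.
  m_3 = 13*1 - 10 = 3, d_3 = (204 - 3^2)/13 = 195/13 = 15, a_3 = floor((14 + 3)/15) = 1.
  m_4 = 15*1 - 3 = 12, d_4 = (204 - 12^2)/15 = 60/15 = 4, a_4 = floor((14 + 12)/4) = 6.
  m_5 = 4*6 - 12 = 12, d_5 = (204 - 12^2)/4 = 60/4 = 15, a_5 = floor((14 + 12)/15) = 1.
  m_6 = 15*1 - 12 = 3, d_6 = (204 - 3^2)/15 = 195/15 = 13, a_6 = floor((14 + 3)/13) = 1.
  m_7 = 13*1 - 3 = 10, d_7 = (204 - 10^2)/13 = 104/13 = 8, a_7 = floor((14 + 10)/8) = 3.
  m_8 = 8*3 - 10 = 14, d_8 = (204 - 14^2)/8 = 8/8 = 1, a_8 = floor((14 + 14)/1) = 28.
  m_9 = 1*28 - 14 = 14, d_9 = (204 - 14^2)/1 = 8/1 = 8: (m_9, d_9) = (m_1, d_1) = (14, 8), so from here the quotients repeat a_1, ..., a_8; the period length is 8.
Hence the expansion of sqrt(204) is a_0 = 14 followed by the repeating block 3, 1, 1, 6, 1, 1, 3, 28 (period 8).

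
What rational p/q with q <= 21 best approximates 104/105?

1/1

Expand x = 104/105 as a continued fraction with the Euclidean algorithm:
  104 = 0*105 + 104, so a_0 = 0.
  105 = 1*104 + 1, so a_1 = 1.
  104 = 104*1 + 0, so a_2 = 104.
so x = [0; 1, 104].
Convergents (p_i = a_i*p_{i-1} + p_{i-2}, q_i = a_i*q_{i-1} + q_{i-2} with p_{-2}=0, p_{-1}=1, q_{-2}=1, q_{-1}=0), until the denominator exceeds 21:
  i=0: a_0=0, p_0 = 0*1 + 0 = 0, q_0 = 0*0 + 1 = 1.
  i=1: a_1=1, p_1 = 1*0 + 1 = 1, q_1 = 1*1 + 0 = 1.
  i=2: a_2=104, p_2 = 104*1 + 0 = 104, q_2 = 104*1 + 1 = 105.
q_2 = 105 > 21, so the last convergent with denominator <= 21 is p_1/q_1 = 1/1.
The closest fraction with denominator <= 21 is either p_1/q_1 or the intermediate fraction (k*p_1 + p_0)/(k*q_1 + q_0) with the largest k >= 1 whose denominator stays <= 21; these approach x as k grows, and every other convergent or intermediate fraction in range is farther away.
Largest k: floor((21 - q_0)/q_1) = floor((21 - 1)/1) = 20.
That gives (20*1 + 0)/(20*1 + 1) = 20/21.
Compare the errors: |x - 1/1| = |104*1 - 1*105|/(105*1) = 1/105, and |x - 20/21| = |104*21 - 20*105|/(105*21) = 84/2205.
Cross-multiplying, 1*2205 = 2205 < 8820 = 84*105, so 1/105 is smaller: the convergent 1/1 is closer to x than 20/21.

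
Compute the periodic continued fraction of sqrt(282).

[16; (1, 3, 1, 4, 1, 3, 1, 32)]

Write x_i = (sqrt(282) + m_i)/d_i with (m_0, d_0) = (0, 1). a_0 = floor(sqrt(282)) = 16, since 16^2 = 256 <= 282 < 289 = 17^2.
Iterate m_{i+1} = d_i*a_i - m_i, d_{i+1} = (282 - m_{i+1}^2)/d_i, a_{i+1} = floor((a_0 + m_{i+1})/d_{i+1}):
  m_1 = 1*16 - 0 = 16, d_1 = (282 - 16^2)/1 = 26/1 = 26, a_1 = floor((16 + 16)/26) = 1.
  m_2 = 26*1 - 16 = 10, d_2 = (282 - 10^2)/26 = 182/26 = 7, a_2 = floor((16 + 10)/7) = 3.
  m_3 = 7*3 - 10 = 11, d_3 = (282 - 11^2)/7 = 161/7 = 23, a_3 = floor((16 + 11)/23) = 1.
  m_4 = 23*1 - 11 = 12, d_4 = (282 - 12^2)/23 = 138/23 = 6, a_4 = floor((16 + 12)/6) = 4.
  m_5 = 6*4 - 12 = 12, d_5 = (282 - 12^2)/6 = 138/6 = 23, a_5 = floor((16 + 12)/23) = 1.
  m_6 = 23*1 - 12 = 11, d_6 = (282 - 11^2)/23 = 161/23 = 7, a_6 = floor((16 + 11)/7) = 3.
  m_7 = 7*3 - 11 = 10, d_7 = (282 - 10^2)/7 = 182/7 = 26, a_7 = floor((16 + 10)/26) = 1.
  m_8 = 26*1 - 10 = 16, d_8 = (282 - 16^2)/26 = 26/26 = 1, a_8 = floor((16 + 16)/1) = 32.
  m_9 = 1*32 - 16 = 16, d_9 = (282 - 16^2)/1 = 26/1 = 26: (m_9, d_9) = (m_1, d_1) = (16, 26), so from here the quotients repeat a_1, ..., a_8; the period length is 8.
Hence the expansion of sqrt(282) is a_0 = 16 followed by the repeating block 1, 3, 1, 4, 1, 3, 1, 32 (period 8).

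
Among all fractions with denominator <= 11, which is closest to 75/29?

Expand x = 75/29 as a continued fraction with the Euclidean algorithm:
  75 = 2*29 + 17, so a_0 = 2.
  29 = 1*17 + 12, so a_1 = 1.
  17 = 1*12 + 5, so a_2 = 1.
  12 = 2*5 + 2, so a_3 = 2.
  5 = 2*2 + 1, so a_4 = 2.
  2 = 2*1 + 0, so a_5 = 2.
so x = [2; 1, 1, 2, 2, 2].
Convergents (p_i = a_i*p_{i-1} + p_{i-2}, q_i = a_i*q_{i-1} + q_{i-2} with p_{-2}=0, p_{-1}=1, q_{-2}=1, q_{-1}=0), until the denominator exceeds 11:
  i=0: a_0=2, p_0 = 2*1 + 0 = 2, q_0 = 2*0 + 1 = 1.
  i=1: a_1=1, p_1 = 1*2 + 1 = 3, q_1 = 1*1 + 0 = 1.
  i=2: a_2=1, p_2 = 1*3 + 2 = 5, q_2 = 1*1 + 1 = 2.
  i=3: a_3=2, p_3 = 2*5 + 3 = 13, q_3 = 2*2 + 1 = 5.
  i=4: a_4=2, p_4 = 2*13 + 5 = 31, q_4 = 2*5 + 2 = 12.
q_4 = 12 > 11, so the last convergent with denominator <= 11 is p_3/q_3 = 13/5.
The closest fraction with denominator <= 11 is either p_3/q_3 or the intermediate fraction (k*p_3 + p_2)/(k*q_3 + q_2) with the largest k >= 1 whose denominator stays <= 11; these approach x as k grows, and every other convergent or intermediate fraction in range is farther away.
Largest k: floor((11 - q_2)/q_3) = floor((11 - 2)/5) = 1.
That gives (1*13 + 5)/(1*5 + 2) = 18/7.
Compare the errors: |x - 13/5| = |75*5 - 13*29|/(29*5) = 2/145, and |x - 18/7| = |75*7 - 18*29|/(29*7) = 3/203.
Cross-multiplying, 2*203 = 406 < 435 = 3*145, so 2/145 is smaller: the convergent 13/5 is closer to x than 18/7.

13/5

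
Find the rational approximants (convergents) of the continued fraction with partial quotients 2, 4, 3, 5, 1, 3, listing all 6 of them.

2/1, 9/4, 29/13, 154/69, 183/82, 703/315

Using the convergent recurrence p_i = a_i*p_{i-1} + p_{i-2}, q_i = a_i*q_{i-1} + q_{i-2} with p_{-2}=0, p_{-1}=1, q_{-2}=1, q_{-1}=0:
  i=0: a_0=2, p_0 = 2*1 + 0 = 2, q_0 = 2*0 + 1 = 1.
  i=1: a_1=4, p_1 = 4*2 + 1 = 9, q_1 = 4*1 + 0 = 4.
  i=2: a_2=3, p_2 = 3*9 + 2 = 29, q_2 = 3*4 + 1 = 13.
  i=3: a_3=5, p_3 = 5*29 + 9 = 154, q_3 = 5*13 + 4 = 69.
  i=4: a_4=1, p_4 = 1*154 + 29 = 183, q_4 = 1*69 + 13 = 82.
  i=5: a_5=3, p_5 = 3*183 + 154 = 703, q_5 = 3*82 + 69 = 315.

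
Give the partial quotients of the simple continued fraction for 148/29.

[5; 9, 1, 2]

Run the Euclidean algorithm on 148 and 29; the successive quotients are the partial quotients a_0, a_1, ... (each step inverts the fractional part left over by the previous one):
  148 = 5*29 + 3, so a_0 = 5.
  29 = 9*3 + 2, so a_1 = 9.
  3 = 1*2 + 1, so a_2 = 1.
  2 = 2*1 + 0, so a_3 = 2.
The remainder reaches 0 after 4 divisions, so the expansion has 4 partial quotients, read off in order.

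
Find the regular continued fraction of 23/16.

[1; 2, 3, 2]

Run the Euclidean algorithm on 23 and 16; the successive quotients are the partial quotients a_0, a_1, ... (each step inverts the fractional part left over by the previous one):
  23 = 1*16 + 7, so a_0 = 1.
  16 = 2*7 + 2, so a_1 = 2.
  7 = 3*2 + 1, so a_2 = 3.
  2 = 2*1 + 0, so a_3 = 2.
The remainder reaches 0 after 4 divisions, so the expansion has 4 partial quotients, read off in order.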